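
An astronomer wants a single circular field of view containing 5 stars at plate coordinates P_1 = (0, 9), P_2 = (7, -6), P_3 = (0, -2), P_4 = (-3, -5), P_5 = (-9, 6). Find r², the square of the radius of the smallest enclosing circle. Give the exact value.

The minimum enclosing circle of a finite set is fixed by two of the points (as a diameter) or three (as a circumcircle).
The farthest pair is P_2–P_5 with squared distance 400. The circle on this segment as diameter has centre (-1, 0) and r² = 400/4 = 100.
Check P_1: distance² to centre = 82 ≤ 100, so it lies inside.
All remaining points lie in this disk, and no smaller disk contains both endpoints, so this is the minimum enclosing circle.

100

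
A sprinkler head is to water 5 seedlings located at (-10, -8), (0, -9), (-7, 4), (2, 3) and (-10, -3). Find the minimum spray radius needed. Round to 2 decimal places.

A smallest enclosing disk is always determined by at most three of the input points on its boundary.
The farthest pair is (-10, -8)–(2, 3) with squared distance 265. The circle on this segment as diameter has centre (-4, -2.5) and r² = 265/4 = 66.25.
Check (0, -9): distance² to centre = 58.25 ≤ 66.25, so it lies inside.
All remaining points lie in this disk, and no smaller disk contains both endpoints, so this is the minimum enclosing circle.
r = √(66.25) ≈ 8.14.

8.14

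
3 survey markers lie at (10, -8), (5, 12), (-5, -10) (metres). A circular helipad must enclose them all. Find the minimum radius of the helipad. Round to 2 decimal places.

Call the three points A, B, C in the order given.
Side lengths²: AB² = 425, AC² = 229, BC² = 584.
Since BC² = 584 < 425 + 229 = 654, the triangle is acute, so the smallest enclosing circle is the circumcircle.
Circumcentre = (77/62, 27/62), r² = 284189/1922.
r = √(284189/1922) ≈ 12.16.

12.16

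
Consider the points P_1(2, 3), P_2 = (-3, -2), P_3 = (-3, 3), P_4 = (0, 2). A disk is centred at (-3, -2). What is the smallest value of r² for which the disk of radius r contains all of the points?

50

The required radius is the distance from (-3, -2) to the farthest point.
Squared distances: 50, 0, 25, 25.
Maximum is 50, attained at P_1.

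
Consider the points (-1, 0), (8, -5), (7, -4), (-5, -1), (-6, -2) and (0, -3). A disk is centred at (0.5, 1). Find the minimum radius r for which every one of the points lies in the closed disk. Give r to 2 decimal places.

9.60

The required radius is the distance from (0.5, 1) to the farthest point.
Squared distances: 3.25, 92.25, 67.25, 34.25, 51.25, 16.25.
Maximum is 92.25, attained at (8, -5).
r = √(92.25) ≈ 9.60.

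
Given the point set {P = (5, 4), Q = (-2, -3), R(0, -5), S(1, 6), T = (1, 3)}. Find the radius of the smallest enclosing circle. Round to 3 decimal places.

The minimum enclosing circle is determined by three boundary points: P, R, S.
Their circumcentre is (17/23, 11/23) with r² = 16165/529.
The farthest remaining point Q is at distance² 10369/529 ≤ 16165/529.
r = √(16165/529) ≈ 5.528.

5.528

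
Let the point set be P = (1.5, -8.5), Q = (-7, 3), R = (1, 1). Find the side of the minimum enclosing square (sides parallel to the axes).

The bounding box has width 8.5 and height 11.5.
An axis-aligned square enclosing the set must have side ≥ max(width, height).
So the minimum side is max(8.5, 11.5) = 11.5.

11.5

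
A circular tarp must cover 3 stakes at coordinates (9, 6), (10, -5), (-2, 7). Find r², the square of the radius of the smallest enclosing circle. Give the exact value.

Call the three points A, B, C in the order given.
Side lengths²: AB² = 122, AC² = 122, BC² = 288.
Since BC² = 288 ≥ 122 + 122 = 244, the angle opposite BC is not acute, so the smallest enclosing circle has BC as diameter.
Centre = midpoint of BC = (4, 1), r² = 288/4 = 72.

72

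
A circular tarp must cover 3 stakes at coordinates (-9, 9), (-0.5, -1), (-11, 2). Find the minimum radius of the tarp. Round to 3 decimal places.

6.562

Call the three points A, B, C in the order given.
Side lengths²: AB² = 172.25, AC² = 53, BC² = 119.25.
Since AB² = 172.25 ≥ 119.25 + 53 = 172.25, the angle opposite AB is not acute, so the smallest enclosing circle has AB as diameter.
Centre = midpoint of AB = (-4.75, 4), r² = 172.25/4 = 43.0625.
r = √(43.0625) ≈ 6.562.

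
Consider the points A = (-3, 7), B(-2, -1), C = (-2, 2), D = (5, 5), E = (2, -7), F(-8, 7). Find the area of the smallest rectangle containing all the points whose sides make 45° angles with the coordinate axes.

In coordinates u = x + y, v = x − y the rectangle is axis-aligned; the map (x,y)→(u,v) scales areas by 2.
u-values: 4, -3, 0, 10, -5, -1; range = 10 − (-5) = 15.
v-values: -10, -1, -4, 0, 9, -15; range = 9 − (-15) = 24.
Area = (15 × 24) / 2 = 180.

180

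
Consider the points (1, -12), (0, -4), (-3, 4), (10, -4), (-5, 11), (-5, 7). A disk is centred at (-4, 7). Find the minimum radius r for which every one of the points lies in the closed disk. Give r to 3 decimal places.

19.647

The required radius is the distance from (-4, 7) to the farthest point.
Squared distances: 386, 137, 10, 317, 17, 1.
Maximum is 386, attained at (1, -12).
r = √386 ≈ 19.647.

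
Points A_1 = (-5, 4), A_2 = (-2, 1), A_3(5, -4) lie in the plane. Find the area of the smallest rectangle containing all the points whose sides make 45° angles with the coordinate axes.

18

In coordinates u = x + y, v = x − y the rectangle is axis-aligned; the map (x,y)→(u,v) scales areas by 2.
u-values: -1, -1, 1; range = 1 − (-1) = 2.
v-values: -9, -3, 9; range = 9 − (-9) = 18.
Area = (2 × 18) / 2 = 18.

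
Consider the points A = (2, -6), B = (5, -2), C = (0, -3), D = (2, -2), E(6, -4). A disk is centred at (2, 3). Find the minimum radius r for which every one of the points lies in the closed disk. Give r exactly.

The required radius is the distance from (2, 3) to the farthest point.
Squared distances: 81, 34, 40, 25, 65.
Maximum is 81, attained at A.
r = √81 = 9.

9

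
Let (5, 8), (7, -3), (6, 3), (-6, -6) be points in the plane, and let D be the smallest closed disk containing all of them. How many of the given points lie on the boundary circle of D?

2

The minimum enclosing circle of a finite set is fixed by two of the points (as a diameter) or three (as a circumcircle).
The farthest pair is (5, 8)–(-6, -6) with squared distance 317. The circle on this segment as diameter has centre (-0.5, 1) and r² = 317/4 = 79.25.
Check (7, -3): distance² to centre = 72.25 ≤ 79.25, so it lies inside.
All remaining points lie in this disk, and no smaller disk contains both endpoints, so this is the minimum enclosing circle.
The points at distance exactly r from the centre are (5, 8), (-6, -6) — 2 points.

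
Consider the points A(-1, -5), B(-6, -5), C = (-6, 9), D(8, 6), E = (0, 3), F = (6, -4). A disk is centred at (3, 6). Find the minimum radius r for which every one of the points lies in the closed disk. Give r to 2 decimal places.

14.21

The required radius is the distance from (3, 6) to the farthest point.
Squared distances: 137, 202, 90, 25, 18, 109.
Maximum is 202, attained at B.
r = √202 ≈ 14.21.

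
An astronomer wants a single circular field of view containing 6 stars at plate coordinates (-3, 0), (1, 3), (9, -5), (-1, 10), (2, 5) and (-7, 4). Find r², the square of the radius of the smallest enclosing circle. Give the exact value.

The minimum enclosing circle of a finite set is fixed by two of the points (as a diameter) or three (as a circumcircle).
The minimum enclosing circle is determined by three boundary points: (9, -5), (-1, 10), (-7, 4).
Their circumcentre is (1.9, 1.1) with r² = 87.62.
The farthest remaining point (-3, 0) is at distance² 25.22 ≤ 87.62.

87.62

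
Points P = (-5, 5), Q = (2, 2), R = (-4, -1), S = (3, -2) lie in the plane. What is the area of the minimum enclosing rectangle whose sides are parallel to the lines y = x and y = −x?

In coordinates u = x + y, v = x − y the rectangle is axis-aligned; the map (x,y)→(u,v) scales areas by 2.
u-values: 0, 4, -5, 1; range = 4 − (-5) = 9.
v-values: -10, 0, -3, 5; range = 5 − (-10) = 15.
Area = (9 × 15) / 2 = 67.5.

67.5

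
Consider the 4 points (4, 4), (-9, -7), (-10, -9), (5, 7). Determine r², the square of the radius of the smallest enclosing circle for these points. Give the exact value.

120.25

A smallest enclosing disk is always determined by at most three of the input points on its boundary.
The farthest pair is (-10, -9)–(5, 7) with squared distance 481. The circle on this segment as diameter has centre (-2.5, -1) and r² = 481/4 = 120.25.
Check (4, 4): distance² to centre = 67.25 ≤ 120.25, so it lies inside.
All remaining points lie in this disk, and no smaller disk contains both endpoints, so this is the minimum enclosing circle.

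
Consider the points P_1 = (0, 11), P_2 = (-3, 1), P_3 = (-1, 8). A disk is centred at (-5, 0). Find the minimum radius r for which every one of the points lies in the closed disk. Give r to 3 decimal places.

The required radius is the distance from (-5, 0) to the farthest point.
Squared distances: 146, 5, 80.
Maximum is 146, attained at P_1.
r = √146 ≈ 12.083.

12.083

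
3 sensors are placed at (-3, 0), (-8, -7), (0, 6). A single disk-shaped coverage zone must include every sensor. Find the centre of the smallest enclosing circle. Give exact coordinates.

Call the three points A, B, C in the order given.
Side lengths²: AB² = 74, AC² = 45, BC² = 233.
Since BC² = 233 ≥ 74 + 45 = 119, the angle opposite BC is not acute, so the smallest enclosing circle has BC as diameter.
Centre = midpoint of BC = (-4, -0.5), r² = 233/4 = 58.25.
Centre = (-4, -0.5).

(-4, -0.5)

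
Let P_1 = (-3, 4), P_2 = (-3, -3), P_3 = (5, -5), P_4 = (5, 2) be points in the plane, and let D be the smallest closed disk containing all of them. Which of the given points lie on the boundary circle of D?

The minimum enclosing circle of a finite set is fixed by two of the points (as a diameter) or three (as a circumcircle).
The farthest pair is P_1–P_3 with squared distance 145. The circle on this segment as diameter has centre (1, -0.5) and r² = 145/4 = 36.25.
Check P_2: distance² to centre = 22.25 ≤ 36.25, so it lies inside.
All remaining points lie in this disk, and no smaller disk contains both endpoints, so this is the minimum enclosing circle.
The points at distance exactly r from the centre are P_1, P_3 — 2 points.

P_1, P_3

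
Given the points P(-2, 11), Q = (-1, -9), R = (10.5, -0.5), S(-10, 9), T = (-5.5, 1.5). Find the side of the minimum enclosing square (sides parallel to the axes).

The bounding box has width 20.5 and height 20.
An axis-aligned square enclosing the set must have side ≥ max(width, height).
So the minimum side is max(20.5, 20) = 20.5.

20.5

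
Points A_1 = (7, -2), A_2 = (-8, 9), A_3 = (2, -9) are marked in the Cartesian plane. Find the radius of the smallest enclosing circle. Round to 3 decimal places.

10.296

Side lengths²: A_1A_2² = 346, A_1A_3² = 74, A_2A_3² = 424.
Since A_2A_3² = 424 ≥ 346 + 74 = 420, the angle opposite A_2A_3 is not acute, so the smallest enclosing circle has A_2A_3 as diameter.
Centre = midpoint of A_2A_3 = (-3, 0), r² = 424/4 = 106.
r = √106 ≈ 10.296.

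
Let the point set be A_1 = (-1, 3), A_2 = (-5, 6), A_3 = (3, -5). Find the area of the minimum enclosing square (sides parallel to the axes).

The bounding box has width 8 and height 11.
An axis-aligned square enclosing the set must have side ≥ max(width, height).
So the minimum side is max(8, 11) = 11.
Area = 11² = 121.

121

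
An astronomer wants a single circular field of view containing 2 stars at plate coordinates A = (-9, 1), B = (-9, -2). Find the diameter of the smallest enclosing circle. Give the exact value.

The smallest circle enclosing two points has them as diameter endpoints.
Centre = midpoint = (-9, -0.5); r² = |AB|²/4 = 9/4 = 2.25.
Diameter = 2r = 2√(2.25) = 3.

3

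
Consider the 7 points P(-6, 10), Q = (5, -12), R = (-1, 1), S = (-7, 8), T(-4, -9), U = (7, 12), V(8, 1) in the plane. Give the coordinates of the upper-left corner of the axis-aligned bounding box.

(-7, 12)

x-range [-7, 8], y-range [-12, 12].
The upper-left corner is (-7, 12).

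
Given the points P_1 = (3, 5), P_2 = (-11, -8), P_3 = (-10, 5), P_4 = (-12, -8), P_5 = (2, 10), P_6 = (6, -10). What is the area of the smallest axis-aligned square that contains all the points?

The bounding box has width 18 and height 20.
An axis-aligned square enclosing the set must have side ≥ max(width, height).
So the minimum side is max(18, 20) = 20.
Area = 20² = 400.

400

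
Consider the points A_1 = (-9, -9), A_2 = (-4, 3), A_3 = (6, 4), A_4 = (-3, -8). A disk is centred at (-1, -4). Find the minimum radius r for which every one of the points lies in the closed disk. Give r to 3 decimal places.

10.630

The required radius is the distance from (-1, -4) to the farthest point.
Squared distances: 89, 58, 113, 20.
Maximum is 113, attained at A_3.
r = √113 ≈ 10.630.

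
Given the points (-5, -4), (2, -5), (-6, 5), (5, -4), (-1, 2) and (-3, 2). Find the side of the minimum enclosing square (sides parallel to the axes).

11

The bounding box has width 11 and height 10.
An axis-aligned square enclosing the set must have side ≥ max(width, height).
So the minimum side is max(11, 10) = 11.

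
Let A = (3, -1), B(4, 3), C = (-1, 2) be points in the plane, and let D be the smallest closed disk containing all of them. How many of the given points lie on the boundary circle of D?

Side lengths²: AB² = 17, AC² = 25, BC² = 26.
Since BC² = 26 < 25 + 17 = 42, the triangle is acute, so the smallest enclosing circle is the circumcircle.
Circumcentre = (65/38, 55/38), r² = 5525/722.
The points at distance exactly r from the centre are A, B, C — 3 points.

3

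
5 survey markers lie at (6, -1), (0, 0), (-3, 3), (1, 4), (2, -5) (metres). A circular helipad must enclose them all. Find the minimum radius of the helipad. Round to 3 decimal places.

The minimum enclosing circle of a finite set is fixed by two of the points (as a diameter) or three (as a circumcircle).
The minimum enclosing circle is determined by three boundary points: (6, -1), (-3, 3), (2, -5).
Their circumcentre is (27/26, -1/26) with r² = 8633/338.
The farthest remaining point (1, 4) is at distance² 5513/338 ≤ 8633/338.
r = √(8633/338) ≈ 5.054.

5.054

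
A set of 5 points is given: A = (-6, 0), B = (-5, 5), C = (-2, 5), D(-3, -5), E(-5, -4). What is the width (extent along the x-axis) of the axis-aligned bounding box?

4

max x = -2, min x = -6, so width = 4.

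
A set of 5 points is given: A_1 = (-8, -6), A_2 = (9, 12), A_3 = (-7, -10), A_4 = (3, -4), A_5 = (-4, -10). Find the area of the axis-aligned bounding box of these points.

374

x ranges over [-8, 9], width 17.
y ranges over [-10, 12], height 22.
Area = 17 × 22 = 374.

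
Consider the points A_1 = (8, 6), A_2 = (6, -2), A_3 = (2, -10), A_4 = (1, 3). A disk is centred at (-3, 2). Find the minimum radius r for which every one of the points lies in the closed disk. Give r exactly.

13

The required radius is the distance from (-3, 2) to the farthest point.
Squared distances: 137, 97, 169, 17.
Maximum is 169, attained at A_3.
r = √169 = 13.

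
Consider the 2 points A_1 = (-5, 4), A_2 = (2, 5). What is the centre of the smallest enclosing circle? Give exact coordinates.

The smallest circle enclosing two points has them as diameter endpoints.
Centre = midpoint = (-1.5, 4.5); r² = |A_1A_2|²/4 = 50/4 = 12.5.
Centre = (-1.5, 4.5).

(-1.5, 4.5)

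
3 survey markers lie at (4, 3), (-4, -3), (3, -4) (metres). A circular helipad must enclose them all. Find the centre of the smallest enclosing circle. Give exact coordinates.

(0, 0)

Call the three points A, B, C in the order given.
Side lengths²: AB² = 100, AC² = 50, BC² = 50.
Since AB² = 100 ≥ 50 + 50 = 100, the angle opposite AB is not acute, so the smallest enclosing circle has AB as diameter.
Centre = midpoint of AB = (0, 0), r² = 100/4 = 25.
Centre = (0, 0).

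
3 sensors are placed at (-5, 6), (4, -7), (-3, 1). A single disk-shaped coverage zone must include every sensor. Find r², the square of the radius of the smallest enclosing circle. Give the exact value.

Call the three points A, B, C in the order given.
Side lengths²: AB² = 250, AC² = 29, BC² = 113.
Since AB² = 250 ≥ 113 + 29 = 142, the angle opposite AB is not acute, so the smallest enclosing circle has AB as diameter.
Centre = midpoint of AB = (-0.5, -0.5), r² = 250/4 = 62.5.

62.5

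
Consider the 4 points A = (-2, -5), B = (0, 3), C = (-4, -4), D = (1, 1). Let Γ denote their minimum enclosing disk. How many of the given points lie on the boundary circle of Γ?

The minimum enclosing circle is determined by three boundary points: A, B, C.
Their circumcentre is (-11/9, -17/18) with r² = 5525/324.
The farthest remaining point D is at distance² 2825/324 ≤ 5525/324.
The points at distance exactly r from the centre are A, B, C — 3 points.

3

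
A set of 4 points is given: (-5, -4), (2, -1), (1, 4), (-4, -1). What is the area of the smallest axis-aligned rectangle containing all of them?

x ranges over [-5, 2], width 7.
y ranges over [-4, 4], height 8.
Area = 7 × 8 = 56.

56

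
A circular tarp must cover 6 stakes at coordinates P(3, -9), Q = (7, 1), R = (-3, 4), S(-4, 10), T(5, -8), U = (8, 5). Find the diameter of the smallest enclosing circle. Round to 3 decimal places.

20.248

The minimum enclosing circle of a finite set is fixed by two of the points (as a diameter) or three (as a circumcircle).
The farthest pair is P–S with squared distance 410. The circle on this segment as diameter has centre (-0.5, 0.5) and r² = 410/4 = 102.5.
Check Q: distance² to centre = 56.5 ≤ 102.5, so it lies inside.
All remaining points lie in this disk, and no smaller disk contains both endpoints, so this is the minimum enclosing circle.
Diameter = 2r = 2√(102.5) ≈ 20.248.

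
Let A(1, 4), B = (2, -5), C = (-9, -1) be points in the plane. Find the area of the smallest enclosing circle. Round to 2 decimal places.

122.20

Side lengths²: AB² = 82, AC² = 125, BC² = 137.
Since BC² = 137 < 125 + 82 = 207, the triangle is acute, so the smallest enclosing circle is the circumcircle.
Circumcentre = (-105/38, -37/38), r² = 28085/722.
Area = π·r² = π·28085/722 ≈ 122.20.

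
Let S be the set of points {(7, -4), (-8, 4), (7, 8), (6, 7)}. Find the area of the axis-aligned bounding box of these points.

x ranges over [-8, 7], width 15.
y ranges over [-4, 8], height 12.
Area = 15 × 12 = 180.

180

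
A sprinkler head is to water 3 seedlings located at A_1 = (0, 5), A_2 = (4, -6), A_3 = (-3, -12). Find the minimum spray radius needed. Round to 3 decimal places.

8.631

Side lengths²: A_1A_2² = 137, A_1A_3² = 298, A_2A_3² = 85.
Since A_1A_3² = 298 ≥ 137 + 85 = 222, the angle opposite A_1A_3 is not acute, so the smallest enclosing circle has A_1A_3 as diameter.
Centre = midpoint of A_1A_3 = (-1.5, -3.5), r² = 298/4 = 74.5.
r = √(74.5) ≈ 8.631.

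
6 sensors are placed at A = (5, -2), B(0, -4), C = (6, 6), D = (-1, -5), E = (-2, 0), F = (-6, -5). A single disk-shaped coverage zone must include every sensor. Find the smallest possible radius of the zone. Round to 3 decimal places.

The minimum enclosing circle of a finite set is fixed by two of the points (as a diameter) or three (as a circumcircle).
The farthest pair is C–F with squared distance 265. The circle on this segment as diameter has centre (0, 0.5) and r² = 265/4 = 66.25.
Check A: distance² to centre = 31.25 ≤ 66.25, so it lies inside.
All remaining points lie in this disk, and no smaller disk contains both endpoints, so this is the minimum enclosing circle.
r = √(66.25) ≈ 8.139.

8.139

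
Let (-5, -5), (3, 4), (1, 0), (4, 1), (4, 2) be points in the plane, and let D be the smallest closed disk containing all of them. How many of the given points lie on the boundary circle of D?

2

The minimum enclosing circle of a finite set is fixed by two of the points (as a diameter) or three (as a circumcircle).
The farthest pair is (-5, -5)–(3, 4) with squared distance 145. The circle on this segment as diameter has centre (-1, -0.5) and r² = 145/4 = 36.25.
Check (1, 0): distance² to centre = 4.25 ≤ 36.25, so it lies inside.
All remaining points lie in this disk, and no smaller disk contains both endpoints, so this is the minimum enclosing circle.
The points at distance exactly r from the centre are (-5, -5), (3, 4) — 2 points.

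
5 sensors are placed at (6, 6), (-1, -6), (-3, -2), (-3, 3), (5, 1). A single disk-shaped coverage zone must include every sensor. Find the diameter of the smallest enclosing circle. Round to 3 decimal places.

13.892

The farthest pair is (6, 6)–(-1, -6) with squared distance 193. The circle on this segment as diameter has centre (2.5, 0) and r² = 193/4 = 48.25.
Check (-3, -2): distance² to centre = 34.25 ≤ 48.25, so it lies inside.
All remaining points lie in this disk, and no smaller disk contains both endpoints, so this is the minimum enclosing circle.
Diameter = 2r = 2√(48.25) ≈ 13.892.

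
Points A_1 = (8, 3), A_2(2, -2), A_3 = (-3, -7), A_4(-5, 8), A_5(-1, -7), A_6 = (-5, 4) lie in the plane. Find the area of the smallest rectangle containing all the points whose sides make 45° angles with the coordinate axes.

In coordinates u = x + y, v = x − y the rectangle is axis-aligned; the map (x,y)→(u,v) scales areas by 2.
u-values: 11, 0, -10, 3, -8, -1; range = 11 − (-10) = 21.
v-values: 5, 4, 4, -13, 6, -9; range = 6 − (-13) = 19.
Area = (21 × 19) / 2 = 199.5.

199.5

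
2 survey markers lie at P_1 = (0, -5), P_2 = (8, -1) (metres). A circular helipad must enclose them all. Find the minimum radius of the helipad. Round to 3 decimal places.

4.472

The smallest circle enclosing two points has them as diameter endpoints.
Centre = midpoint = (4, -3); r² = |P_1P_2|²/4 = 80/4 = 20.
r = √20 ≈ 4.472.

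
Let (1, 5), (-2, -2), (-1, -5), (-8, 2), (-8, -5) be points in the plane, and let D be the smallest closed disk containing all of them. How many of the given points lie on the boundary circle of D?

The farthest pair is (1, 5)–(-8, -5) with squared distance 181. The circle on this segment as diameter has centre (-3.5, 0) and r² = 181/4 = 45.25.
Check (-2, -2): distance² to centre = 6.25 ≤ 45.25, so it lies inside.
All remaining points lie in this disk, and no smaller disk contains both endpoints, so this is the minimum enclosing circle.
The points at distance exactly r from the centre are (1, 5), (-8, -5) — 2 points.

2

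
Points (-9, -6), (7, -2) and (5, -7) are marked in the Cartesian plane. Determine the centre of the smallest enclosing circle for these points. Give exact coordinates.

(-1, -4)

Call the three points A, B, C in the order given.
Side lengths²: AB² = 272, AC² = 197, BC² = 29.
Since AB² = 272 ≥ 197 + 29 = 226, the angle opposite AB is not acute, so the smallest enclosing circle has AB as diameter.
Centre = midpoint of AB = (-1, -4), r² = 272/4 = 68.
Centre = (-1, -4).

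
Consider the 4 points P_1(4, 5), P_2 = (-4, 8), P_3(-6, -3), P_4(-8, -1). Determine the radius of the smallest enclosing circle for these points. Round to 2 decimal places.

The farthest pair is P_1–P_4 with squared distance 180. The circle on this segment as diameter has centre (-2, 2) and r² = 180/4 = 45.
Check P_2: distance² to centre = 40 ≤ 45, so it lies inside.
All remaining points lie in this disk, and no smaller disk contains both endpoints, so this is the minimum enclosing circle.
r = √45 ≈ 6.71.

6.71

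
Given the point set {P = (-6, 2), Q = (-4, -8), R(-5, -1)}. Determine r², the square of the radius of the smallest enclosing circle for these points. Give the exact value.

26

Side lengths²: PQ² = 104, PR² = 10, QR² = 50.
Since PQ² = 104 ≥ 50 + 10 = 60, the angle opposite PQ is not acute, so the smallest enclosing circle has PQ as diameter.
Centre = midpoint of PQ = (-5, -3), r² = 104/4 = 26.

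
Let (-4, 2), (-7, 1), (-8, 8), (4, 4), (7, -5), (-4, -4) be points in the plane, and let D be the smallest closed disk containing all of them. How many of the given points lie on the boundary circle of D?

2

By Welzl's lemma the MEC is supported by two points (diametrically opposite) or three points (on a circumcircle).
The farthest pair is (-8, 8)–(7, -5) with squared distance 394. The circle on this segment as diameter has centre (-0.5, 1.5) and r² = 394/4 = 98.5.
Check (-4, 2): distance² to centre = 12.5 ≤ 98.5, so it lies inside.
All remaining points lie in this disk, and no smaller disk contains both endpoints, so this is the minimum enclosing circle.
The points at distance exactly r from the centre are (-8, 8), (7, -5) — 2 points.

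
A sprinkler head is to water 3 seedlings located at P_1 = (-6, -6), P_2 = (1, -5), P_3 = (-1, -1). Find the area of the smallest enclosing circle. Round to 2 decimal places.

43.63

Side lengths²: P_1P_2² = 50, P_1P_3² = 50, P_2P_3² = 20.
Since P_1P_3² = 50 < 50 + 20 = 70, the triangle is acute, so the smallest enclosing circle is the circumcircle.
Circumcentre = (-8/3, -13/3), r² = 125/9.
Area = π·r² = π·125/9 ≈ 43.63.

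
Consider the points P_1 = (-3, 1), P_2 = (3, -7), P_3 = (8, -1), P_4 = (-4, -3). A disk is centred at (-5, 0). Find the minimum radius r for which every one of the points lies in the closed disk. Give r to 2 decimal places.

13.04

The required radius is the distance from (-5, 0) to the farthest point.
Squared distances: 5, 113, 170, 10.
Maximum is 170, attained at P_3.
r = √170 ≈ 13.04.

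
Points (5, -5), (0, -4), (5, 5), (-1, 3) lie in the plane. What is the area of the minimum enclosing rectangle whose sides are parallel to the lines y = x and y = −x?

98

In coordinates u = x + y, v = x − y the rectangle is axis-aligned; the map (x,y)→(u,v) scales areas by 2.
u-values: 0, -4, 10, 2; range = 10 − (-4) = 14.
v-values: 10, 4, 0, -4; range = 10 − (-4) = 14.
Area = (14 × 14) / 2 = 98.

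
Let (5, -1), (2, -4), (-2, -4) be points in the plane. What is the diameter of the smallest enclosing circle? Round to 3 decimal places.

7.616

Call the three points A, B, C in the order given.
Side lengths²: AB² = 18, AC² = 58, BC² = 16.
Since AC² = 58 ≥ 18 + 16 = 34, the angle opposite AC is not acute, so the smallest enclosing circle has AC as diameter.
Centre = midpoint of AC = (1.5, -2.5), r² = 58/4 = 14.5.
Diameter = 2r = 2√(14.5) ≈ 7.616.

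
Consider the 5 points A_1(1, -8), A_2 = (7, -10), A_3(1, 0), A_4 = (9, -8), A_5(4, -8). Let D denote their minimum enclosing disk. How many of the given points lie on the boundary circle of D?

3

A smallest enclosing disk is always determined by at most three of the input points on its boundary.
The farthest pair is A_2–A_3 with squared distance 136. The circle on this segment as diameter has centre (4, -5) and r² = 136/4 = 34.
Check A_1: distance² to centre = 18 ≤ 34, so it lies inside.
All remaining points lie in this disk, and no smaller disk contains both endpoints, so this is the minimum enclosing circle.
The points at distance exactly r from the centre are A_2, A_3, A_4 — 3 points.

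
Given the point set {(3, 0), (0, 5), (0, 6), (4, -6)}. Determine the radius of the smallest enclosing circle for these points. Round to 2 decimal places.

A smallest enclosing disk is always determined by at most three of the input points on its boundary.
The farthest pair is (0, 6)–(4, -6) with squared distance 160. The circle on this segment as diameter has centre (2, 0) and r² = 160/4 = 40.
Check (3, 0): distance² to centre = 1 ≤ 40, so it lies inside.
All remaining points lie in this disk, and no smaller disk contains both endpoints, so this is the minimum enclosing circle.
r = √40 ≈ 6.32.

6.32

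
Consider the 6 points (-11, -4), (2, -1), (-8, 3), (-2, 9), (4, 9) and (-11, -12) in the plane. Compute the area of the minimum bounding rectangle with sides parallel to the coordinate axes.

x ranges over [-11, 4], width 15.
y ranges over [-12, 9], height 21.
Area = 15 × 21 = 315.

315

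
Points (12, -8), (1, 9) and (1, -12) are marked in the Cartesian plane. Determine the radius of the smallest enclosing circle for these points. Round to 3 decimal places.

10.773

Call the three points A, B, C in the order given.
Side lengths²: AB² = 410, AC² = 137, BC² = 441.
Since BC² = 441 < 410 + 137 = 547, the triangle is acute, so the smallest enclosing circle is the circumcircle.
Circumcentre = (75/22, -1.5), r² = 28085/242.
r = √(28085/242) ≈ 10.773.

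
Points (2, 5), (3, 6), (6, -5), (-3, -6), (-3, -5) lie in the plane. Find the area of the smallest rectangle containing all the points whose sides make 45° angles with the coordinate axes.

In coordinates u = x + y, v = x − y the rectangle is axis-aligned; the map (x,y)→(u,v) scales areas by 2.
u-values: 7, 9, 1, -9, -8; range = 9 − (-9) = 18.
v-values: -3, -3, 11, 3, 2; range = 11 − (-3) = 14.
Area = (18 × 14) / 2 = 126.

126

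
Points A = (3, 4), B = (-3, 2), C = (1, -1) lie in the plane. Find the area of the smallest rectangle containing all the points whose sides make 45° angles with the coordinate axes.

In coordinates u = x + y, v = x − y the rectangle is axis-aligned; the map (x,y)→(u,v) scales areas by 2.
u-values: 7, -1, 0; range = 7 − (-1) = 8.
v-values: -1, -5, 2; range = 2 − (-5) = 7.
Area = (8 × 7) / 2 = 28.

28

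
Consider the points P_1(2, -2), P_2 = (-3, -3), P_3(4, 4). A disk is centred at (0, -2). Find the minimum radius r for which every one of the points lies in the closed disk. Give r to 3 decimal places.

The required radius is the distance from (0, -2) to the farthest point.
Squared distances: 4, 10, 52.
Maximum is 52, attained at P_3.
r = √52 ≈ 7.211.

7.211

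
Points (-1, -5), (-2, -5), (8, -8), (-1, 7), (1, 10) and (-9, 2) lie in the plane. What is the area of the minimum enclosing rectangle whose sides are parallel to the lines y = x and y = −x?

243

In coordinates u = x + y, v = x − y the rectangle is axis-aligned; the map (x,y)→(u,v) scales areas by 2.
u-values: -6, -7, 0, 6, 11, -7; range = 11 − (-7) = 18.
v-values: 4, 3, 16, -8, -9, -11; range = 16 − (-11) = 27.
Area = (18 × 27) / 2 = 243.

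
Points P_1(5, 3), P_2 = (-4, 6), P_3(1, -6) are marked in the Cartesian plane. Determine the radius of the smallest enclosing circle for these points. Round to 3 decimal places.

6.530

Side lengths²: P_1P_2² = 90, P_1P_3² = 97, P_2P_3² = 169.
Since P_2P_3² = 169 < 97 + 90 = 187, the triangle is acute, so the smallest enclosing circle is the circumcircle.
Circumcentre = (-57/62, 15/62), r² = 81965/1922.
r = √(81965/1922) ≈ 6.530.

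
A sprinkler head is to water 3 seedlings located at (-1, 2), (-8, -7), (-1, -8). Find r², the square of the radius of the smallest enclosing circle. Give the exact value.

1625/49

Call the three points A, B, C in the order given.
Side lengths²: AB² = 130, AC² = 100, BC² = 50.
Since AB² = 130 < 100 + 50 = 150, the triangle is acute, so the smallest enclosing circle is the circumcircle.
Circumcentre = (-27/7, -3), r² = 1625/49.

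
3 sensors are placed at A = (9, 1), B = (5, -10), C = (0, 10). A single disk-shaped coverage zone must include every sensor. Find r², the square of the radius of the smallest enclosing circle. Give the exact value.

Side lengths²: AB² = 137, AC² = 162, BC² = 425.
Since BC² = 425 ≥ 162 + 137 = 299, the angle opposite BC is not acute, so the smallest enclosing circle has BC as diameter.
Centre = midpoint of BC = (2.5, 0), r² = 425/4 = 106.25.

106.25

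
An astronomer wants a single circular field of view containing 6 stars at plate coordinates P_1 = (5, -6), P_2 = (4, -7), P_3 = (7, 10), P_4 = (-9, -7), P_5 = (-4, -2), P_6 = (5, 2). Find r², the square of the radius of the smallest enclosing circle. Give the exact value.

136.25

The minimum enclosing circle of a finite set is fixed by two of the points (as a diameter) or three (as a circumcircle).
The farthest pair is P_3–P_4 with squared distance 545. The circle on this segment as diameter has centre (-1, 1.5) and r² = 545/4 = 136.25.
Check P_1: distance² to centre = 92.25 ≤ 136.25, so it lies inside.
All remaining points lie in this disk, and no smaller disk contains both endpoints, so this is the minimum enclosing circle.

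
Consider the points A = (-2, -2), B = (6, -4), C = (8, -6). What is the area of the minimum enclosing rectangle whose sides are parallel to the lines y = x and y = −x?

42

In coordinates u = x + y, v = x − y the rectangle is axis-aligned; the map (x,y)→(u,v) scales areas by 2.
u-values: -4, 2, 2; range = 2 − (-4) = 6.
v-values: 0, 10, 14; range = 14 − 0 = 14.
Area = (6 × 14) / 2 = 42.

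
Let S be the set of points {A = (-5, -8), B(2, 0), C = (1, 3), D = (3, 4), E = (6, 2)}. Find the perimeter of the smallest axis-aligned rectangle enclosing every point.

46

Width = max x − min x = 6 − (-5) = 11.
Height = max y − min y = 4 − (-8) = 12.
Perimeter = 2(11 + 12) = 46.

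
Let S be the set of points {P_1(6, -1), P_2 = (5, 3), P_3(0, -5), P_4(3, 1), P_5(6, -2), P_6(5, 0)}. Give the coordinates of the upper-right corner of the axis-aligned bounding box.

x-range [0, 6], y-range [-5, 3].
The upper-right corner is (6, 3).

(6, 3)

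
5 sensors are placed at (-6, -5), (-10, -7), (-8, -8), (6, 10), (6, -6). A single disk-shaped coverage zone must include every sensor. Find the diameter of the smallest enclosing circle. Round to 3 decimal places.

The farthest pair is (-10, -7)–(6, 10) with squared distance 545. The circle on this segment as diameter has centre (-2, 1.5) and r² = 545/4 = 136.25.
Check (-6, -5): distance² to centre = 58.25 ≤ 136.25, so it lies inside.
All remaining points lie in this disk, and no smaller disk contains both endpoints, so this is the minimum enclosing circle.
Diameter = 2r = 2√(136.25) ≈ 23.345.

23.345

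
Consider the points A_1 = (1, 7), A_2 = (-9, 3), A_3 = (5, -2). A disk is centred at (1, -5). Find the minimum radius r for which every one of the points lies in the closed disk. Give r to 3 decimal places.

12.806

The required radius is the distance from (1, -5) to the farthest point.
Squared distances: 144, 164, 25.
Maximum is 164, attained at A_2.
r = √164 ≈ 12.806.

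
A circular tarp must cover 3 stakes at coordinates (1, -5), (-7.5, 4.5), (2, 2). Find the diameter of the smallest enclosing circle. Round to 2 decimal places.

Call the three points A, B, C in the order given.
Side lengths²: AB² = 162.5, AC² = 50, BC² = 96.5.
Since AB² = 162.5 ≥ 96.5 + 50 = 146.5, the angle opposite AB is not acute, so the smallest enclosing circle has AB as diameter.
Centre = midpoint of AB = (-3.25, -0.25), r² = 162.5/4 = 40.625.
Diameter = 2r = 2√(40.625) ≈ 12.75.

12.75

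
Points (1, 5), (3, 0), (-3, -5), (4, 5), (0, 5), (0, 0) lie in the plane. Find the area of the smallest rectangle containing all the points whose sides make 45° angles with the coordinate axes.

In coordinates u = x + y, v = x − y the rectangle is axis-aligned; the map (x,y)→(u,v) scales areas by 2.
u-values: 6, 3, -8, 9, 5, 0; range = 9 − (-8) = 17.
v-values: -4, 3, 2, -1, -5, 0; range = 3 − (-5) = 8.
Area = (17 × 8) / 2 = 68.

68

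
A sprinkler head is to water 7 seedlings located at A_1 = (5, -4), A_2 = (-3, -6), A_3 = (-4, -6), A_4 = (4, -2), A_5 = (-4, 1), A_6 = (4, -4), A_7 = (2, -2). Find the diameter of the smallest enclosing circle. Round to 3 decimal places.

By Welzl's lemma the MEC is supported by two points (diametrically opposite) or three points (on a circumcircle).
The minimum enclosing circle is determined by three boundary points: A_1, A_3, A_5.
Their circumcentre is (-1/18, -2.5) with r² = 4505/162.
The farthest remaining point A_2 is at distance² 3389/162 ≤ 4505/162.
Diameter = 2r = 2√(4505/162) ≈ 10.547.

10.547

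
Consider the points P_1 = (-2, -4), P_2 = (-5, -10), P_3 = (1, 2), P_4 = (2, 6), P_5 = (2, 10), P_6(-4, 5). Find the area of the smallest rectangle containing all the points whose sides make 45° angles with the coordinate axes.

In coordinates u = x + y, v = x − y the rectangle is axis-aligned; the map (x,y)→(u,v) scales areas by 2.
u-values: -6, -15, 3, 8, 12, 1; range = 12 − (-15) = 27.
v-values: 2, 5, -1, -4, -8, -9; range = 5 − (-9) = 14.
Area = (27 × 14) / 2 = 189.

189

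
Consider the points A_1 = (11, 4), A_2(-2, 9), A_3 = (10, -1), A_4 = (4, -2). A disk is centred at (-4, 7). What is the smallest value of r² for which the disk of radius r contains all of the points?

260

The required radius is the distance from (-4, 7) to the farthest point.
Squared distances: 234, 8, 260, 145.
Maximum is 260, attained at A_3.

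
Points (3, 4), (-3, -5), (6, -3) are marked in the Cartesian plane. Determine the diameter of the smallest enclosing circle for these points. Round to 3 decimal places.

11.007

Call the three points A, B, C in the order given.
Side lengths²: AB² = 117, AC² = 58, BC² = 85.
Since AB² = 117 < 85 + 58 = 143, the triangle is acute, so the smallest enclosing circle is the circumcircle.
Circumcentre = (39/46, -49/46), r² = 32045/1058.
Diameter = 2r = 2√(32045/1058) ≈ 11.007.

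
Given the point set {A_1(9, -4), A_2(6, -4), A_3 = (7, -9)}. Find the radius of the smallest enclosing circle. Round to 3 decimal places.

2.746

Side lengths²: A_1A_2² = 9, A_1A_3² = 29, A_2A_3² = 26.
Since A_1A_3² = 29 < 26 + 9 = 35, the triangle is acute, so the smallest enclosing circle is the circumcircle.
Circumcentre = (7.5, -6.3), r² = 7.54.
r = √(7.54) ≈ 2.746.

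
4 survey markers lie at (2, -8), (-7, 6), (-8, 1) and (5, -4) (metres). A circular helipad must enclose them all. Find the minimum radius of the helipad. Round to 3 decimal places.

By Welzl's lemma the MEC is supported by two points (diametrically opposite) or three points (on a circumcircle).
The farthest pair is (2, -8)–(-7, 6) with squared distance 277. The circle on this segment as diameter has centre (-2.5, -1) and r² = 277/4 = 69.25.
Check (-8, 1): distance² to centre = 34.25 ≤ 69.25, so it lies inside.
All remaining points lie in this disk, and no smaller disk contains both endpoints, so this is the minimum enclosing circle.
r = √(69.25) ≈ 8.322.

8.322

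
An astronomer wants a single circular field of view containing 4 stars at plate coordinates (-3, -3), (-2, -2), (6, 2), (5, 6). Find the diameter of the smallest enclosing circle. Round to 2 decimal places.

12.04

The farthest pair is (-3, -3)–(5, 6) with squared distance 145. The circle on this segment as diameter has centre (1, 1.5) and r² = 145/4 = 36.25.
Check (-2, -2): distance² to centre = 21.25 ≤ 36.25, so it lies inside.
All remaining points lie in this disk, and no smaller disk contains both endpoints, so this is the minimum enclosing circle.
Diameter = 2r = 2√(36.25) ≈ 12.04.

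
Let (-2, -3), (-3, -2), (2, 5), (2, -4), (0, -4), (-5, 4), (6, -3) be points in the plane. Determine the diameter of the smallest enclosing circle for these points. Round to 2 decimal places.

The minimum enclosing circle of a finite set is fixed by two of the points (as a diameter) or three (as a circumcircle).
The farthest pair is (-5, 4)–(6, -3) with squared distance 170. The circle on this segment as diameter has centre (0.5, 0.5) and r² = 170/4 = 42.5.
Check (-2, -3): distance² to centre = 18.5 ≤ 42.5, so it lies inside.
All remaining points lie in this disk, and no smaller disk contains both endpoints, so this is the minimum enclosing circle.
Diameter = 2r = 2√(42.5) ≈ 13.04.

13.04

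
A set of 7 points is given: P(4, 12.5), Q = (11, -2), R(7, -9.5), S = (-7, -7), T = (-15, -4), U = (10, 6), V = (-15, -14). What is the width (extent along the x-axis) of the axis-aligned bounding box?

26

max x = 11, min x = -15, so width = 26.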